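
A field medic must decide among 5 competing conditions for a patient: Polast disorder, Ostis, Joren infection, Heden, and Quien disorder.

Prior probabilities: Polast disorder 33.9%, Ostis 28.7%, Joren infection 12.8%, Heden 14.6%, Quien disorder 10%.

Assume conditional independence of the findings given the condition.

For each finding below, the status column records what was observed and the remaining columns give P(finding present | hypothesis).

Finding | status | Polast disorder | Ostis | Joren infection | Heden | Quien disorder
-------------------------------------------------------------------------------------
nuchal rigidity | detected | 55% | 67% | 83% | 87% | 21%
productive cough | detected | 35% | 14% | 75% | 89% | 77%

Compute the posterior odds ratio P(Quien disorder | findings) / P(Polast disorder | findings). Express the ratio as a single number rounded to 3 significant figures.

Unnormalized posterior weight (prior times the finding likelihoods) for each of the two hypotheses:
  Quien disorder: 0.100 × 0.21 × 0.77 = 0.01617
  Polast disorder: 0.339 × 0.55 × 0.35 = 0.065258
Posterior odds = 0.01617 / 0.065258 ≈ 0.248.

0.248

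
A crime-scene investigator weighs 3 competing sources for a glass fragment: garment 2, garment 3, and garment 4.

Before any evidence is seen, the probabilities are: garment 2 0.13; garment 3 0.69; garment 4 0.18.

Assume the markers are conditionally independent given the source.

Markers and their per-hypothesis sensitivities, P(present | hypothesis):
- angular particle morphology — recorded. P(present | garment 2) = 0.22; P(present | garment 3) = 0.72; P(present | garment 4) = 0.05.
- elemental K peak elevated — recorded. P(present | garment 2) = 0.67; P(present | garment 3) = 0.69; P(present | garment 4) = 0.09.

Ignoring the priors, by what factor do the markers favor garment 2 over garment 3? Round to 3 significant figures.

0.297

Take the product of per-marker likelihoods under each hypothesis, then divide.
  garment 2: 0.22 × 0.67 = 0.1474
  garment 3: 0.72 × 0.69 = 0.4968
Bayes factor = 0.1474 / 0.4968 ≈ 0.297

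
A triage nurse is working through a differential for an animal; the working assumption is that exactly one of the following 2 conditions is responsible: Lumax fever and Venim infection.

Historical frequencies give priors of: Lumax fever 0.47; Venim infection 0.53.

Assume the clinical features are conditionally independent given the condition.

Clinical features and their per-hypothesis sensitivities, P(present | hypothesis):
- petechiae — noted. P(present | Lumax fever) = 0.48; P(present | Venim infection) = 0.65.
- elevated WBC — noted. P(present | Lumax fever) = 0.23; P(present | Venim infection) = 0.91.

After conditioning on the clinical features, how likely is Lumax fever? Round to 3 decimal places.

0.142

By Bayes' rule with conditional independence, the unnormalized weight for each hypothesis is prior × ∏ likelihoods:
  Lumax fever: 0.47 × 0.48 × 0.23 = 0.051888
  Venim infection: 0.53 × 0.65 × 0.91 = 0.3135
The unnormalized weights sum to 0.36538.
P(Lumax fever | evidence) = 0.051888 / 0.36538 ≈ 0.142.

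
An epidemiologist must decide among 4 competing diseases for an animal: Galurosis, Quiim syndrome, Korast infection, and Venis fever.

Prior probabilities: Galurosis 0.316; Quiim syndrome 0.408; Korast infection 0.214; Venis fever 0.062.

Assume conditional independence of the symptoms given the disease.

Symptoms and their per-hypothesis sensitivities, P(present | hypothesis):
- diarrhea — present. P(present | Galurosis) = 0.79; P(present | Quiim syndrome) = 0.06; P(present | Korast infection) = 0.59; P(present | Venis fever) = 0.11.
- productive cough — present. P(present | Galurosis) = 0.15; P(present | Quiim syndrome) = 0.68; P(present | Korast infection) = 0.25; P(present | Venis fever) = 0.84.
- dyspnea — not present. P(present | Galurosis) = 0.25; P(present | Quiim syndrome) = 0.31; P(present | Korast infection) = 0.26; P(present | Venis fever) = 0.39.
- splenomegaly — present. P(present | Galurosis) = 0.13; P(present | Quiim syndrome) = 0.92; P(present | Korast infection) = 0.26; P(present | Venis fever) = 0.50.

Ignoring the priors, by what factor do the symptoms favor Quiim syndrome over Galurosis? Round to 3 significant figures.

Take the product of per-symptom likelihoods under each hypothesis (using 1 − P(present | H) for each absent symptom), then divide.
  Quiim syndrome: 0.06 × 0.68 × (1 − 0.31) × 0.92 = 0.0259
  Galurosis: 0.79 × 0.15 × (1 − 0.25) × 0.13 = 0.011554
Bayes factor = 0.0259 / 0.011554 ≈ 2.24

2.24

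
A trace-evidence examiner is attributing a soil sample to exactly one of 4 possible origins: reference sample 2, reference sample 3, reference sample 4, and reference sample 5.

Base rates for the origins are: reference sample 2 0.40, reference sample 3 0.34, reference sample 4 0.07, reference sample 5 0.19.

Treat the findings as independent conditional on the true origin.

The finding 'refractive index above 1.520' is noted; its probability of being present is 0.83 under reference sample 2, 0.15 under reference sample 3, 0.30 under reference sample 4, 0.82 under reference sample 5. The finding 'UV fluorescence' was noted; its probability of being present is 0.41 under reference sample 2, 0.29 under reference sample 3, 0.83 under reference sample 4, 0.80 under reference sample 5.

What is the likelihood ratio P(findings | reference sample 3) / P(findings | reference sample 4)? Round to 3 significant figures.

Take the product of per-finding likelihoods under each hypothesis, then divide.
  reference sample 3: 0.15 × 0.29 = 0.0435
  reference sample 4: 0.30 × 0.83 = 0.249
Bayes factor = 0.0435 / 0.249 ≈ 0.175

0.175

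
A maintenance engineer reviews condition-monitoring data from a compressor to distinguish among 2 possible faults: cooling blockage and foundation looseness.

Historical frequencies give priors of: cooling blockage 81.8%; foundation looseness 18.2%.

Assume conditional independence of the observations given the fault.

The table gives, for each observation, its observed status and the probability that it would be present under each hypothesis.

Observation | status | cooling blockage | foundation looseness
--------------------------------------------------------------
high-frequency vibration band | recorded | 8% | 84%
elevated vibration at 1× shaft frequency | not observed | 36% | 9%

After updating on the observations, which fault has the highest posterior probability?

Multiply each prior by the joint likelihood of the evidence pattern (using 1 − P(present | H) for each absent observation):
  cooling blockage: 0.818 × 0.08 × (1 − 0.36) = 0.041882
  foundation looseness: 0.182 × 0.84 × (1 − 0.09) = 0.13912
Normalizing constant Z = 0.041882 + 0.13912 = 0.181.
P(cooling blockage | evidence) ≈ 0.041882 / 0.181 ≈ 0.231
P(foundation looseness | evidence) ≈ 0.13912 / 0.181 ≈ 0.769
The largest is 0.769, so foundation looseness is most probable.

foundation looseness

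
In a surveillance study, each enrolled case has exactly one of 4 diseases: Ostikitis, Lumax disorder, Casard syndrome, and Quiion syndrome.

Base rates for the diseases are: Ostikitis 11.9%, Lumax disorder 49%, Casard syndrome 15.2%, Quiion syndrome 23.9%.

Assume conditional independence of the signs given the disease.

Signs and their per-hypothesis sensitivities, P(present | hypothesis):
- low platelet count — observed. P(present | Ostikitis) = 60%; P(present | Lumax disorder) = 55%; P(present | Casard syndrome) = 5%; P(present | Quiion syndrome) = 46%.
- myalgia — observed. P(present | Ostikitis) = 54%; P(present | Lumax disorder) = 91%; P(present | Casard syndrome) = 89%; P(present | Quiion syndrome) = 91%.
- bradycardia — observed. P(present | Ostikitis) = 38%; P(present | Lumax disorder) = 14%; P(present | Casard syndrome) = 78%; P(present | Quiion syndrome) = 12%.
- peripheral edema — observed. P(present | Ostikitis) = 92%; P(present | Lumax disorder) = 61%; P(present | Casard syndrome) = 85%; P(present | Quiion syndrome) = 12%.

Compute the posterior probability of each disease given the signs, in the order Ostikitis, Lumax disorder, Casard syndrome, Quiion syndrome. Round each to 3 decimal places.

0.334, 0.519, 0.111, 0.036

Multiply each prior by the joint likelihood of the sign pattern:
  Ostikitis: 0.119 × 0.60 × 0.54 × 0.38 × 0.92 = 0.013479
  Lumax disorder: 0.490 × 0.55 × 0.91 × 0.14 × 0.61 = 0.020944
  Casard syndrome: 0.152 × 0.05 × 0.89 × 0.78 × 0.85 = 0.0044845
  Quiion syndrome: 0.239 × 0.46 × 0.91 × 0.12 × 0.12 = 0.0014407
The unnormalized weights sum to 0.040348.
P(Ostikitis | evidence) = 0.013479 / 0.040348 ≈ 0.334
P(Lumax disorder | evidence) = 0.020944 / 0.040348 ≈ 0.519
P(Casard syndrome | evidence) = 0.0044845 / 0.040348 ≈ 0.111
P(Quiion syndrome | evidence) = 0.0014407 / 0.040348 ≈ 0.036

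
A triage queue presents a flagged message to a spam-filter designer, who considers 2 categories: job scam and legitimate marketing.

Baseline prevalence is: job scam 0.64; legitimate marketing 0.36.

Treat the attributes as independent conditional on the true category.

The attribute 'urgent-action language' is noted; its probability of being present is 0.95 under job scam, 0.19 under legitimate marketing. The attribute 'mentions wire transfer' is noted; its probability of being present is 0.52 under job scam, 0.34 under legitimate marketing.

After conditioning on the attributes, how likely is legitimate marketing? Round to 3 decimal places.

For each hypothesis, the unnormalized posterior weight is prior × product of the attribute likelihoods:
  job scam: 0.64 × 0.95 × 0.52 = 0.31616
  legitimate marketing: 0.36 × 0.19 × 0.34 = 0.023256
Normalizing constant Z = 0.31616 + 0.023256 = 0.33942.
P(legitimate marketing | evidence) = 0.023256 / 0.33942 ≈ 0.069.

0.069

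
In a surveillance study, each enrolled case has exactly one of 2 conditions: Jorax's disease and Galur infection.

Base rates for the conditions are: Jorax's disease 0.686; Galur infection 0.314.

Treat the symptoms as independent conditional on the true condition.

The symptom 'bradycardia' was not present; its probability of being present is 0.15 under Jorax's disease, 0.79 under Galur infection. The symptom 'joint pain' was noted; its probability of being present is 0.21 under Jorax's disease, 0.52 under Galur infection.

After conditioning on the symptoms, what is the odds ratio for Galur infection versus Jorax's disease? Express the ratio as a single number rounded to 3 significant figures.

The normalizing constant cancels in an odds ratio, so compute prior × likelihood for the two hypotheses only (using 1 − P(present | H) for each absent symptom):
  Galur infection: 0.314 × (1 − 0.79) × 0.52 = 0.034289
  Jorax's disease: 0.686 × (1 − 0.15) × 0.21 = 0.12245
Odds(Galur infection : Jorax's disease) = 0.034289 / 0.12245 ≈ 0.280.

0.280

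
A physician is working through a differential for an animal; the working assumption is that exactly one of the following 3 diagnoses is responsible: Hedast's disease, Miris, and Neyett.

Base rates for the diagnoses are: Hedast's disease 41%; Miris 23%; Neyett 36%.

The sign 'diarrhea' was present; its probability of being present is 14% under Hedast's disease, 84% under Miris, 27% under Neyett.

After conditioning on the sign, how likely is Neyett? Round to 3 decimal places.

0.279

For each hypothesis, the unnormalized posterior weight is prior × likelihood:
  Hedast's disease: 0.41 × 0.14 = 0.0574
  Miris: 0.23 × 0.84 = 0.1932
  Neyett: 0.36 × 0.27 = 0.0972
Normalizing constant Z = 0.0574 + 0.1932 + 0.0972 = 0.3478.
P(Neyett | evidence) = 0.0972 / 0.3478 ≈ 0.279.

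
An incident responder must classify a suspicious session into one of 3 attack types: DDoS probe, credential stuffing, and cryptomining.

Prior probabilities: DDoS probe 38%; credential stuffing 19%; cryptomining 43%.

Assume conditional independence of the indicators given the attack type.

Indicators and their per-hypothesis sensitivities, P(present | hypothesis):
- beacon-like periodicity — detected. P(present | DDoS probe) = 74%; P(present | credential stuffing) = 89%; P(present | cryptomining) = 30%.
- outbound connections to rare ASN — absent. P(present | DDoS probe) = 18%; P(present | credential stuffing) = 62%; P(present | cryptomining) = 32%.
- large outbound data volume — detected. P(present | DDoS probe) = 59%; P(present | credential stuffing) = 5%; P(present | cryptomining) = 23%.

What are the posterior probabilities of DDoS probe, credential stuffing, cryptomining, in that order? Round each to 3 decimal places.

0.853, 0.020, 0.127

For each hypothesis, the unnormalized posterior weight is prior × product of the indicator likelihoods (using 1 − P(present | H) for each absent indicator):
  DDoS probe: 0.38 × 0.74 × (1 − 0.18) × 0.59 = 0.13604
  credential stuffing: 0.19 × 0.89 × (1 − 0.62) × 0.05 = 0.0032129
  cryptomining: 0.43 × 0.30 × (1 − 0.32) × 0.23 = 0.020176
The unnormalized weights sum to 0.15943.
P(DDoS probe | evidence) = 0.13604 / 0.15943 ≈ 0.853
P(credential stuffing | evidence) = 0.0032129 / 0.15943 ≈ 0.020
P(cryptomining | evidence) = 0.020176 / 0.15943 ≈ 0.127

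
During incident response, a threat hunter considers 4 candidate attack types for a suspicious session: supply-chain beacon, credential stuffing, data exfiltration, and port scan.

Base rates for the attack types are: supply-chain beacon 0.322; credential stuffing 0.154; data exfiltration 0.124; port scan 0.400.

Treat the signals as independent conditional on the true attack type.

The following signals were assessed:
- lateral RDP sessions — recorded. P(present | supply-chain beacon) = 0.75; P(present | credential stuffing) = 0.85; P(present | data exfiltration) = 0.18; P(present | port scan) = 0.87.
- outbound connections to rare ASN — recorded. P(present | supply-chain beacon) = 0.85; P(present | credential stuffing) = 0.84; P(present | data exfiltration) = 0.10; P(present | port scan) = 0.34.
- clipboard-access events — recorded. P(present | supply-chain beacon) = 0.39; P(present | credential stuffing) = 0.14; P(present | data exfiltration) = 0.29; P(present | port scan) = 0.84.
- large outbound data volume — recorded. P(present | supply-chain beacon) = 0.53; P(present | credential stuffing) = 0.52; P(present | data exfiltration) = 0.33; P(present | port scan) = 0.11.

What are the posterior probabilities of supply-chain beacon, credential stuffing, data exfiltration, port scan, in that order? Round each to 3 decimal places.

0.689, 0.130, 0.003, 0.178

For each hypothesis, the unnormalized posterior weight is prior × product of the signal likelihoods:
  supply-chain beacon: 0.322 × 0.75 × 0.85 × 0.39 × 0.53 = 0.04243
  credential stuffing: 0.154 × 0.85 × 0.84 × 0.14 × 0.52 = 0.0080048
  data exfiltration: 0.124 × 0.18 × 0.10 × 0.29 × 0.33 = 0.0002136
  port scan: 0.400 × 0.87 × 0.34 × 0.84 × 0.11 = 0.010933
The unnormalized weights sum to 0.061582.
P(supply-chain beacon | evidence) = 0.04243 / 0.061582 ≈ 0.689
P(credential stuffing | evidence) = 0.0080048 / 0.061582 ≈ 0.130
P(data exfiltration | evidence) = 0.0002136 / 0.061582 ≈ 0.003
P(port scan | evidence) = 0.010933 / 0.061582 ≈ 0.178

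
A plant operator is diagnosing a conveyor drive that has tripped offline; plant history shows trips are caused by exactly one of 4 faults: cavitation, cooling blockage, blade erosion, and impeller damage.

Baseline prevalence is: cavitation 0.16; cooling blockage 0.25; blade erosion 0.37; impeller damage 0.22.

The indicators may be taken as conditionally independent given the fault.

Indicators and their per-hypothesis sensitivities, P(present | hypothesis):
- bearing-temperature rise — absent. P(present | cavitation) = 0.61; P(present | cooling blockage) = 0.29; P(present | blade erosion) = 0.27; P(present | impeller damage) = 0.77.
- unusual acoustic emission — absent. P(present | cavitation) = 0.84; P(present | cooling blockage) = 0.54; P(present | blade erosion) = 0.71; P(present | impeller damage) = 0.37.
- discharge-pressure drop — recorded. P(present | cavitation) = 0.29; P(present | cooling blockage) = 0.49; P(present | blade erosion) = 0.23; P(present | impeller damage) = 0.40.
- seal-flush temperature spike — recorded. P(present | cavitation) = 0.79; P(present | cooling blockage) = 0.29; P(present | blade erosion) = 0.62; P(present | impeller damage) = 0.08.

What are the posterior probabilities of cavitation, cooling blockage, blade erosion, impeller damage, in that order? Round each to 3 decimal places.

For each hypothesis, the unnormalized posterior weight is prior × product of the indicator likelihoods (using 1 − P(present | H) for each absent indicator):
  cavitation: 0.16 × (1 − 0.61) × (1 − 0.84) × 0.29 × 0.79 = 0.0022873
  cooling blockage: 0.25 × (1 − 0.29) × (1 − 0.54) × 0.49 × 0.29 = 0.011602
  blade erosion: 0.37 × (1 − 0.27) × (1 − 0.71) × 0.23 × 0.62 = 0.01117
  impeller damage: 0.22 × (1 − 0.77) × (1 − 0.37) × 0.40 × 0.08 = 0.0010201
Normalizing constant Z = 0.0022873 + 0.011602 + 0.01117 + 0.0010201 = 0.02608.
P(cavitation | evidence) = 0.0022873 / 0.02608 ≈ 0.088
P(cooling blockage | evidence) = 0.011602 / 0.02608 ≈ 0.445
P(blade erosion | evidence) = 0.01117 / 0.02608 ≈ 0.428
P(impeller damage | evidence) = 0.0010201 / 0.02608 ≈ 0.039

0.088, 0.445, 0.428, 0.039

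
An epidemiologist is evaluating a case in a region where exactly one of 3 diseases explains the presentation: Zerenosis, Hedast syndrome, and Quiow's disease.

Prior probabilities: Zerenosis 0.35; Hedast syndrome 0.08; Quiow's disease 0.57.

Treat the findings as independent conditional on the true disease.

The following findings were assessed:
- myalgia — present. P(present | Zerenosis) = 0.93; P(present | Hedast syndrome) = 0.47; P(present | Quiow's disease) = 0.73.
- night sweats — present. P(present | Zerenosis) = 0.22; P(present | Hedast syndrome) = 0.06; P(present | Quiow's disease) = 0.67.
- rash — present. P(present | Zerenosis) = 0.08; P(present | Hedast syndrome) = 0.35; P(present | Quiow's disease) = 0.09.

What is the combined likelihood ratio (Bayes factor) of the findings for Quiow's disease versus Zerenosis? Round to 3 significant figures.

2.69

Take the product of per-finding likelihoods under each hypothesis, then divide.
  Quiow's disease: 0.73 × 0.67 × 0.09 = 0.044019
  Zerenosis: 0.93 × 0.22 × 0.08 = 0.016368
Bayes factor = 0.044019 / 0.016368 ≈ 2.69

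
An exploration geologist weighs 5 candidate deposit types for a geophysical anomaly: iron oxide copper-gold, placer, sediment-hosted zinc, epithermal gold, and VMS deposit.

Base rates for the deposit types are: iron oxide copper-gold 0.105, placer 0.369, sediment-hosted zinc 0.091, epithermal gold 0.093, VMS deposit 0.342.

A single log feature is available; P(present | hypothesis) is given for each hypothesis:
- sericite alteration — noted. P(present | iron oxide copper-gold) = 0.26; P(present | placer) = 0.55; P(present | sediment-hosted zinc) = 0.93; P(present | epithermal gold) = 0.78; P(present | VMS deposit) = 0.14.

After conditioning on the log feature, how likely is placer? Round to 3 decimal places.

By Bayes' rule, the unnormalized weight for each hypothesis is prior × likelihood:
  iron oxide copper-gold: 0.105 × 0.26 = 0.0273
  placer: 0.369 × 0.55 = 0.20295
  sediment-hosted zinc: 0.091 × 0.93 = 0.08463
  epithermal gold: 0.093 × 0.78 = 0.07254
  VMS deposit: 0.342 × 0.14 = 0.04788
Marginal likelihood of the evidence = 0.4353.
P(placer | evidence) = 0.20295 / 0.4353 ≈ 0.466.

0.466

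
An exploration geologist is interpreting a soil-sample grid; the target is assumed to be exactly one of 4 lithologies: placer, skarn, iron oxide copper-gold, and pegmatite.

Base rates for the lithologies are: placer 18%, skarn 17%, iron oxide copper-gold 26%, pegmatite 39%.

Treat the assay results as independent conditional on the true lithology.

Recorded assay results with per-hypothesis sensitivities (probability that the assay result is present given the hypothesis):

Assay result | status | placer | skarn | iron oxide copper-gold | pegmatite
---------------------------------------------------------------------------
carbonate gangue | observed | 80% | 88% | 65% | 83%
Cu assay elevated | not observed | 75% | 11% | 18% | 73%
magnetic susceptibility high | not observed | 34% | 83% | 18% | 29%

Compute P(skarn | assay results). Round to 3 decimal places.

For each hypothesis, the unnormalized posterior weight is prior × product of the assay result likelihoods (using 1 − P(present | H) for each absent assay result):
  placer: 0.18 × 0.80 × (1 − 0.75) × (1 − 0.34) = 0.02376
  skarn: 0.17 × 0.88 × (1 − 0.11) × (1 − 0.83) = 0.022634
  iron oxide copper-gold: 0.26 × 0.65 × (1 − 0.18) × (1 − 0.18) = 0.11364
  pegmatite: 0.39 × 0.83 × (1 − 0.73) × (1 − 0.29) = 0.062053
Marginal likelihood of the evidence = 0.22208.
P(skarn | evidence) = 0.022634 / 0.22208 ≈ 0.102.

0.102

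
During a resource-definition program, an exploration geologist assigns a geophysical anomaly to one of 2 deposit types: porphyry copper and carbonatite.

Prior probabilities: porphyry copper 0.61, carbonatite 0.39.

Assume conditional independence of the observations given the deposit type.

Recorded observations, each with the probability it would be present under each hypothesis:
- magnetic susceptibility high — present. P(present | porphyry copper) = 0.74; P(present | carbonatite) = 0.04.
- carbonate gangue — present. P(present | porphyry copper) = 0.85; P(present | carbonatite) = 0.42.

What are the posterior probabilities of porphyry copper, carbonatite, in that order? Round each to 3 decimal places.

Multiply each prior by the joint likelihood of the evidence pattern:
  porphyry copper: 0.61 × 0.74 × 0.85 = 0.38369
  carbonatite: 0.39 × 0.04 × 0.42 = 0.006552
Normalizing constant Z = 0.38369 + 0.006552 = 0.39024.
P(porphyry copper | evidence) = 0.38369 / 0.39024 ≈ 0.983
P(carbonatite | evidence) = 0.006552 / 0.39024 ≈ 0.017

0.983, 0.017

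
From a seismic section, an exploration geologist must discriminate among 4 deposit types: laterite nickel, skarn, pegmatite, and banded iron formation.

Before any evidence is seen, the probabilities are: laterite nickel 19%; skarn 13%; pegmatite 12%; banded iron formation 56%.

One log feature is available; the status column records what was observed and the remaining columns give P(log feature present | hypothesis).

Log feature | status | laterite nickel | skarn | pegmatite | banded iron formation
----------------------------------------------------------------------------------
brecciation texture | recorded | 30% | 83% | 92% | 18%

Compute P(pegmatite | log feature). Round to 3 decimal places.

By Bayes' rule, the unnormalized weight for each hypothesis is prior × likelihood:
  laterite nickel: 0.19 × 0.30 = 0.057
  skarn: 0.13 × 0.83 = 0.1079
  pegmatite: 0.12 × 0.92 = 0.1104
  banded iron formation: 0.56 × 0.18 = 0.1008
Normalizing constant Z = 0.057 + 0.1079 + 0.1104 + 0.1008 = 0.3761.
P(pegmatite | evidence) = 0.1104 / 0.3761 ≈ 0.294.

0.294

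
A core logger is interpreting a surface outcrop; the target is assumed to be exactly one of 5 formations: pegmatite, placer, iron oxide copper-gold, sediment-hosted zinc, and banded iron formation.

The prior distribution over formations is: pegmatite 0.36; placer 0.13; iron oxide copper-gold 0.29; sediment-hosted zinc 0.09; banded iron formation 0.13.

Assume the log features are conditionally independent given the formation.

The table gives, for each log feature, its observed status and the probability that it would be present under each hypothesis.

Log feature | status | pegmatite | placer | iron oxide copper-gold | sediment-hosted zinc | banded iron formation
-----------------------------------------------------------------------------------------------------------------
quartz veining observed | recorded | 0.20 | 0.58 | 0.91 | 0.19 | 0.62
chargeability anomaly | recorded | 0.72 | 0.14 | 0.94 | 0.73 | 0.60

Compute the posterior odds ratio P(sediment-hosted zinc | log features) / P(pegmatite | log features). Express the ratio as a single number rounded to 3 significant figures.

0.241

Posterior odds equal prior odds times the likelihood ratio; only the two competing hypotheses matter.
  sediment-hosted zinc: 0.09 × 0.19 × 0.73 = 0.012483
  pegmatite: 0.36 × 0.20 × 0.72 = 0.05184
Posterior odds = 0.012483 / 0.05184 ≈ 0.241.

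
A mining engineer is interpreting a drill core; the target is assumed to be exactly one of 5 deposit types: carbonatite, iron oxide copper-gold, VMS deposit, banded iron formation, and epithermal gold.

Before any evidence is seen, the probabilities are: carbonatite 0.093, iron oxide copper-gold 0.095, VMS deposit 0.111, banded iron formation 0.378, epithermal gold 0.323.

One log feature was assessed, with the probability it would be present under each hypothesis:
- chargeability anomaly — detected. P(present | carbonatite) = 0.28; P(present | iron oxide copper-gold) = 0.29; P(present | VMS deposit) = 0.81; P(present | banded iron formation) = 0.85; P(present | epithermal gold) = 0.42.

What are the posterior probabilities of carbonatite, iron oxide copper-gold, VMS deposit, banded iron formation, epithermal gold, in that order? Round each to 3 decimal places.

By Bayes' rule, the unnormalized weight for each hypothesis is prior × likelihood:
  carbonatite: 0.093 × 0.28 = 0.02604
  iron oxide copper-gold: 0.095 × 0.29 = 0.02755
  VMS deposit: 0.111 × 0.81 = 0.08991
  banded iron formation: 0.378 × 0.85 = 0.3213
  epithermal gold: 0.323 × 0.42 = 0.13566
Marginal likelihood of the evidence = 0.60046.
P(carbonatite | evidence) = 0.02604 / 0.60046 ≈ 0.043
P(iron oxide copper-gold | evidence) = 0.02755 / 0.60046 ≈ 0.046
P(VMS deposit | evidence) = 0.08991 / 0.60046 ≈ 0.150
P(banded iron formation | evidence) = 0.3213 / 0.60046 ≈ 0.535
P(epithermal gold | evidence) = 0.13566 / 0.60046 ≈ 0.226

0.043, 0.046, 0.150, 0.535, 0.226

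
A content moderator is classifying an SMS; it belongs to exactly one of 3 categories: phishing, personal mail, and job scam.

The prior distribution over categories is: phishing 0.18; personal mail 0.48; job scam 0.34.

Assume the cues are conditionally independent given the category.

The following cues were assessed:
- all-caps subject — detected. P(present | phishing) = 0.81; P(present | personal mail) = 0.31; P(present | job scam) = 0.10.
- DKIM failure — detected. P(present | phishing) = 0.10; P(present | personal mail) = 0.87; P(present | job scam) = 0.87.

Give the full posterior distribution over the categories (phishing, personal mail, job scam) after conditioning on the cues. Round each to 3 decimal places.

0.084, 0.746, 0.170

Multiply each prior by the joint likelihood of the cue pattern:
  phishing: 0.18 × 0.81 × 0.10 = 0.01458
  personal mail: 0.48 × 0.31 × 0.87 = 0.12946
  job scam: 0.34 × 0.10 × 0.87 = 0.02958
The unnormalized weights sum to 0.17362.
P(phishing | evidence) = 0.01458 / 0.17362 ≈ 0.084
P(personal mail | evidence) = 0.12946 / 0.17362 ≈ 0.746
P(job scam | evidence) = 0.02958 / 0.17362 ≈ 0.170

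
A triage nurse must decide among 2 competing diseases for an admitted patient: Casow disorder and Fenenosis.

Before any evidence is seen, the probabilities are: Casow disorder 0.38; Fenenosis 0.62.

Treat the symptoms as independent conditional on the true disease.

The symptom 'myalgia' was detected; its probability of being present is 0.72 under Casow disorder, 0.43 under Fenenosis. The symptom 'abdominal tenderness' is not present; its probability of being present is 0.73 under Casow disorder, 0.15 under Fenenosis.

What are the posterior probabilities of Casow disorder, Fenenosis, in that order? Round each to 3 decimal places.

0.246, 0.754

For each hypothesis, the unnormalized posterior weight is prior × product of the symptom likelihoods (using 1 − P(present | H) for each absent symptom):
  Casow disorder: 0.38 × 0.72 × (1 − 0.73) = 0.073872
  Fenenosis: 0.62 × 0.43 × (1 − 0.15) = 0.22661
The unnormalized weights sum to 0.30048.
P(Casow disorder | evidence) = 0.073872 / 0.30048 ≈ 0.246
P(Fenenosis | evidence) = 0.22661 / 0.30048 ≈ 0.754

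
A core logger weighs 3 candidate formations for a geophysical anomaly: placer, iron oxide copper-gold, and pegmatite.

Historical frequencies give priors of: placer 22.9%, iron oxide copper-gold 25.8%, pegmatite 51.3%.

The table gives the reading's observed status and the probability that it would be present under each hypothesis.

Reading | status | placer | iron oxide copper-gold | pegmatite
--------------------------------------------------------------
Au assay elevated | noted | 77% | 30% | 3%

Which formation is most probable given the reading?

placer

For each hypothesis, the unnormalized posterior weight is prior × likelihood:
  placer: 0.229 × 0.77 = 0.17633
  iron oxide copper-gold: 0.258 × 0.30 = 0.0774
  pegmatite: 0.513 × 0.03 = 0.01539
Normalizing constant Z = 0.17633 + 0.0774 + 0.01539 = 0.26912.
P(placer | evidence) ≈ 0.17633 / 0.26912 ≈ 0.655
P(iron oxide copper-gold | evidence) ≈ 0.0774 / 0.26912 ≈ 0.288
P(pegmatite | evidence) ≈ 0.01539 / 0.26912 ≈ 0.057
The largest is 0.655, so placer is most probable.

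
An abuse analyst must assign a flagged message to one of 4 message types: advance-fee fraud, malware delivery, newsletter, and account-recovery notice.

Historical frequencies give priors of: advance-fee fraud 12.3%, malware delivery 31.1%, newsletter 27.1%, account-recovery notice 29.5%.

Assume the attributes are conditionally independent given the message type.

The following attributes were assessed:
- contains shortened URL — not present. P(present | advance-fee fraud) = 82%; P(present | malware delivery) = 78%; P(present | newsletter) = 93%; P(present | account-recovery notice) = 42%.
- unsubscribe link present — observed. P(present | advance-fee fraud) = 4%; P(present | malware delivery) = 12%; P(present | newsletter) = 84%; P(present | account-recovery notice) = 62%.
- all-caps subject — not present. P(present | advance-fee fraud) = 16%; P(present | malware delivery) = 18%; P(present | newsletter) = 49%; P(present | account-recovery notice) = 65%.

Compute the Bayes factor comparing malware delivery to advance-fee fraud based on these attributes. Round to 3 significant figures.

3.58

Joint likelihood of the attribute pattern under each hypothesis (using 1 − P(present | H) for each absent attribute):
  malware delivery: (1 − 0.78) × 0.12 × (1 − 0.18) = 0.021648
  advance-fee fraud: (1 − 0.82) × 0.04 × (1 − 0.16) = 0.006048
Bayes factor = 0.021648 / 0.006048 ≈ 3.58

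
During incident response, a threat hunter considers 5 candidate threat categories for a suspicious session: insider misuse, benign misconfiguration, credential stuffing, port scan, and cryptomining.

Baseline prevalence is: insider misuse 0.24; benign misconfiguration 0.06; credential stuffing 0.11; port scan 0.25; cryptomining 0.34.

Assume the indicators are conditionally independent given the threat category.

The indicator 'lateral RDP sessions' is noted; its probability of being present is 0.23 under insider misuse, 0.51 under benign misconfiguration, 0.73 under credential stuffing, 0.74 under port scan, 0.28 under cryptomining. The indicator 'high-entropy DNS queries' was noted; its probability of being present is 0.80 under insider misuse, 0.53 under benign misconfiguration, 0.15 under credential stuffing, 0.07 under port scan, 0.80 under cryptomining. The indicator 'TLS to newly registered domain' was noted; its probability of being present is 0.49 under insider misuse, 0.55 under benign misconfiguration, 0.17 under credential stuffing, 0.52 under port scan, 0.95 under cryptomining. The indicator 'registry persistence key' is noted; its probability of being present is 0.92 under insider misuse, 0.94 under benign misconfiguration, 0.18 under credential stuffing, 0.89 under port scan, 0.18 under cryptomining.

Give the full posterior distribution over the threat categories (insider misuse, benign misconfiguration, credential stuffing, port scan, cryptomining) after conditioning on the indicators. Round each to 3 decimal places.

0.418, 0.176, 0.008, 0.126, 0.273

For each hypothesis, the unnormalized posterior weight is prior × product of the indicator likelihoods:
  insider misuse: 0.24 × 0.23 × 0.80 × 0.49 × 0.92 = 0.019907
  benign misconfiguration: 0.06 × 0.51 × 0.53 × 0.55 × 0.94 = 0.0083847
  credential stuffing: 0.11 × 0.73 × 0.15 × 0.17 × 0.18 = 0.00036858
  port scan: 0.25 × 0.74 × 0.07 × 0.52 × 0.89 = 0.0059933
  cryptomining: 0.34 × 0.28 × 0.80 × 0.95 × 0.18 = 0.013023
Normalizing constant Z = 0.019907 + 0.0083847 + 0.00036858 + 0.0059933 + 0.013023 = 0.047677.
P(insider misuse | evidence) = 0.019907 / 0.047677 ≈ 0.418
P(benign misconfiguration | evidence) = 0.0083847 / 0.047677 ≈ 0.176
P(credential stuffing | evidence) = 0.00036858 / 0.047677 ≈ 0.008
P(port scan | evidence) = 0.0059933 / 0.047677 ≈ 0.126
P(cryptomining | evidence) = 0.013023 / 0.047677 ≈ 0.273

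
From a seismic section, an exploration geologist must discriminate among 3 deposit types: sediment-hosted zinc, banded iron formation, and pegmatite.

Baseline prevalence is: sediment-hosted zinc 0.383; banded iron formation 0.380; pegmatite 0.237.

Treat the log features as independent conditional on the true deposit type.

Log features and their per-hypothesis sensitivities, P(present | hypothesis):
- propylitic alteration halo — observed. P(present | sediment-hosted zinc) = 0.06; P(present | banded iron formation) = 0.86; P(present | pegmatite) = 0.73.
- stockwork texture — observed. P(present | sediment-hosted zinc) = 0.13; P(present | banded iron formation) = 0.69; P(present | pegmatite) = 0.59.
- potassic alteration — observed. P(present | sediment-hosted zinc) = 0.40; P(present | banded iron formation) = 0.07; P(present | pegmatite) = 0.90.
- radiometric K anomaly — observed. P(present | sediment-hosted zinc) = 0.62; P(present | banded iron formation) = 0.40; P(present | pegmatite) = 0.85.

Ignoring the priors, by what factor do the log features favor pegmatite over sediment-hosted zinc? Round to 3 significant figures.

170

Joint likelihood of the log feature pattern under each hypothesis:
  pegmatite: 0.73 × 0.59 × 0.90 × 0.85 = 0.32949
  sediment-hosted zinc: 0.06 × 0.13 × 0.40 × 0.62 = 0.0019344
Bayes factor = 0.32949 / 0.0019344 ≈ 170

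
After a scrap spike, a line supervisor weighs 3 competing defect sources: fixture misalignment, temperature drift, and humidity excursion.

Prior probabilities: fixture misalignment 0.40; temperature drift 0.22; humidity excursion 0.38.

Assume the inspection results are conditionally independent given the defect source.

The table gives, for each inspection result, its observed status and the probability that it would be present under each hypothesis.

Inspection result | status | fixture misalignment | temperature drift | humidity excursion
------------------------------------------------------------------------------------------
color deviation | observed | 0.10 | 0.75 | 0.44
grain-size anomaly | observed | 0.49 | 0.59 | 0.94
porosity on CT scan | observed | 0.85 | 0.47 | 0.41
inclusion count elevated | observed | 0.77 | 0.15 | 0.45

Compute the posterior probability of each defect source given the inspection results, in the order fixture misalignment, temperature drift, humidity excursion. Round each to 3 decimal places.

Multiply each prior by the joint likelihood of the inspection result pattern:
  fixture misalignment: 0.40 × 0.10 × 0.49 × 0.85 × 0.77 = 0.012828
  temperature drift: 0.22 × 0.75 × 0.59 × 0.47 × 0.15 = 0.0068632
  humidity excursion: 0.38 × 0.44 × 0.94 × 0.41 × 0.45 = 0.028997
Normalizing constant Z = 0.012828 + 0.0068632 + 0.028997 = 0.048689.
P(fixture misalignment | evidence) = 0.012828 / 0.048689 ≈ 0.263
P(temperature drift | evidence) = 0.0068632 / 0.048689 ≈ 0.141
P(humidity excursion | evidence) = 0.028997 / 0.048689 ≈ 0.596

0.263, 0.141, 0.596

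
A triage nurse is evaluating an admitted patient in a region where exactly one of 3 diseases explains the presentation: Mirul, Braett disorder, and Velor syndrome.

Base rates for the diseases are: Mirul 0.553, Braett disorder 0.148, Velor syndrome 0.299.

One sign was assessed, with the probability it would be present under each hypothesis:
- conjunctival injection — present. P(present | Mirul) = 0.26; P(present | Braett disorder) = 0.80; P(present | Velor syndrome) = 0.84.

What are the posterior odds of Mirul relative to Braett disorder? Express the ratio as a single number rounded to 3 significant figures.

Posterior odds equal prior odds times the likelihood ratio; only the two competing hypotheses matter.
  Mirul: 0.553 × 0.26 = 0.14378
  Braett disorder: 0.148 × 0.80 = 0.1184
Posterior odds = 0.14378 / 0.1184 ≈ 1.21.

1.21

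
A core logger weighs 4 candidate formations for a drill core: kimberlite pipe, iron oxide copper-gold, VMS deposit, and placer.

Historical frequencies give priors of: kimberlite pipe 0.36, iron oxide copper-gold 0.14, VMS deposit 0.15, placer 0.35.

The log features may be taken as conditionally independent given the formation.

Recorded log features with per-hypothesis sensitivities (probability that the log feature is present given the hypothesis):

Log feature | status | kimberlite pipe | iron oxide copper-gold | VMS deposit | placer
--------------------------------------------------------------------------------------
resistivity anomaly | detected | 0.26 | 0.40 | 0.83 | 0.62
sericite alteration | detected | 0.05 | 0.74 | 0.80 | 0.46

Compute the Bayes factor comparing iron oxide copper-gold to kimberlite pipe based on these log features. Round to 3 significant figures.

The Bayes factor is the ratio of the joint likelihoods of the log feature pattern under the two hypotheses.
  iron oxide copper-gold: 0.40 × 0.74 = 0.296
  kimberlite pipe: 0.26 × 0.05 = 0.013
Bayes factor = 0.296 / 0.013 ≈ 22.8

22.8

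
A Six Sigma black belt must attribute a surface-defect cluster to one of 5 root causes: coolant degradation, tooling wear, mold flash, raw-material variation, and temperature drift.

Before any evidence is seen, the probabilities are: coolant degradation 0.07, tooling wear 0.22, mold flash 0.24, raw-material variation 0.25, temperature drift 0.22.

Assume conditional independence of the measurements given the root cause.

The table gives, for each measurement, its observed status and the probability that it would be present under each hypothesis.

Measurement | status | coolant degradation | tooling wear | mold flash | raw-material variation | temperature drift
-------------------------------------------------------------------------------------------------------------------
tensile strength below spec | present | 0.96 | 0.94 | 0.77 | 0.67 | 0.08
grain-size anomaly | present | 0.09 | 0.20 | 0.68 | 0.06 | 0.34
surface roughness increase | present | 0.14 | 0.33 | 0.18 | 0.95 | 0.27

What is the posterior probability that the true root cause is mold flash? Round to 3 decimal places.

0.469

Multiply each prior by the joint likelihood of the measurement pattern:
  coolant degradation: 0.07 × 0.96 × 0.09 × 0.14 = 0.00084672
  tooling wear: 0.22 × 0.94 × 0.20 × 0.33 = 0.013649
  mold flash: 0.24 × 0.77 × 0.68 × 0.18 = 0.02262
  raw-material variation: 0.25 × 0.67 × 0.06 × 0.95 = 0.0095475
  temperature drift: 0.22 × 0.08 × 0.34 × 0.27 = 0.0016157
Marginal likelihood of the evidence = 0.048278.
P(mold flash | evidence) = 0.02262 / 0.048278 ≈ 0.469.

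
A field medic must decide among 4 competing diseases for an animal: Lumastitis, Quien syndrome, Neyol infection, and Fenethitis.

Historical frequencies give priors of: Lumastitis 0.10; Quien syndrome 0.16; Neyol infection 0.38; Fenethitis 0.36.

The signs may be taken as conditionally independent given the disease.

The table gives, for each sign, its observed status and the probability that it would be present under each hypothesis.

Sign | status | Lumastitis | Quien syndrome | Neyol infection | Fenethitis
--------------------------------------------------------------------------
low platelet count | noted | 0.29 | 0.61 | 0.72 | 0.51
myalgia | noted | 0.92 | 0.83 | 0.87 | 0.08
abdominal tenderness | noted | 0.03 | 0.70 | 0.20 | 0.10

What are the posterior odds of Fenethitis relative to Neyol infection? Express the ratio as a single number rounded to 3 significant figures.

Posterior odds equal prior odds times the likelihood ratio; only the two competing hypotheses matter.
  Fenethitis: 0.36 × 0.51 × 0.08 × 0.10 = 0.0014688
  Neyol infection: 0.38 × 0.72 × 0.87 × 0.20 = 0.047606
Odds(Fenethitis : Neyol infection) = 0.0014688 / 0.047606 ≈ 0.0309.

0.0309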